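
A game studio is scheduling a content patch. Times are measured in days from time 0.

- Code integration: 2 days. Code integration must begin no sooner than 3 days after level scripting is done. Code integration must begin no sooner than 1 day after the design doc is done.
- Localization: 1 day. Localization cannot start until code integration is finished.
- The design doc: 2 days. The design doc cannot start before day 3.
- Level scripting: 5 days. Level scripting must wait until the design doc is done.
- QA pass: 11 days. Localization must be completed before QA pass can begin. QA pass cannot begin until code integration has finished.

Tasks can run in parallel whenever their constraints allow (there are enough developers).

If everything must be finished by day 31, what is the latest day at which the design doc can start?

7

Nothing follows QA pass; the deadline of day 31 is its only limit. It must start by 31 − 11 = day 20.
Localization has to be done before QA pass (must start by day 20). That means finishing by day 20, i.e. starting by 20 − 1 = day 19.
Code integration has several dependents: localization (must start by day 19); QA pass (must start by day 20). The earliest of those limits is day 19, so code integration must start by 19 − 2 = day 17.
Level scripting must finish before code integration (must start by day 17, minus 3-day gap → day 14). With a 5-day duration, level scripting must start by 14 − 5 = day 9.
For the design doc: level scripting (must start by day 9); code integration (must start by day 17, minus 1-day gap → day 16). The most restrictive is day 9; with a 2-day duration, the design doc must start by day 7.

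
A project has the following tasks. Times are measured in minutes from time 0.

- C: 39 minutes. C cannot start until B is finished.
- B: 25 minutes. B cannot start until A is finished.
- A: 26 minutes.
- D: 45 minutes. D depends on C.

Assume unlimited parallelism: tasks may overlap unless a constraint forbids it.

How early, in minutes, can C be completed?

Nothing blocks A, so it runs from minute 0 to minute 26.
After A (finishes minute 26), B can start at minute 26 and finishes at minute 51.
C cannot begin until B (finishes minute 51). It runs from minute 51 to 51 + 39 = minute 90.

90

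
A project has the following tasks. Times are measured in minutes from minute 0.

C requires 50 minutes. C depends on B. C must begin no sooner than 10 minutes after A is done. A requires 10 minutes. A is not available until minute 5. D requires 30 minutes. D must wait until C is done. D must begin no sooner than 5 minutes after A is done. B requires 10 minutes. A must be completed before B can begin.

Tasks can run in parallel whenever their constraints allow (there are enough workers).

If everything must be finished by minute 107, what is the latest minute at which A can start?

7

D has no dependents, so it just needs to finish by minute 107. Starting by 107 − 30 = minute 77 achieves that.
C feeds into D (must start by minute 77); so C must finish by minute 77 and therefore start by minute 27.
B feeds into C (must start by minute 27); so B must finish by minute 27 and therefore start by minute 17.
A must finish in time for B (must start by minute 17); C (must start by minute 27, minus 10-minute gap → minute 17); D (must start by minute 77, minus 5-minute gap → minute 72). The tightest is minute 17, so A must start by 17 − 10 = minute 7.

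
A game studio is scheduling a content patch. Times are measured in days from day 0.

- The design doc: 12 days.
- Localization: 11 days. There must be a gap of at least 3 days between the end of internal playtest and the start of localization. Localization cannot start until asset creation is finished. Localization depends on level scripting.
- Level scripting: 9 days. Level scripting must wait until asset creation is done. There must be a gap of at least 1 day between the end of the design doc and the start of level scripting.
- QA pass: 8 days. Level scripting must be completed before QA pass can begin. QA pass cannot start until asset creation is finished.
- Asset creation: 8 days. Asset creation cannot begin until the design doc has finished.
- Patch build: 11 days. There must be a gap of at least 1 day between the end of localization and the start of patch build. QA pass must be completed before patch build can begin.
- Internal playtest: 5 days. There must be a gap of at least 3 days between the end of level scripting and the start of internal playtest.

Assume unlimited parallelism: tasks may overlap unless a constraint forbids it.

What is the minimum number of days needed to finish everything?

Nothing blocks the design doc, so it runs from day 0 to day 12.
After the design doc (finishes day 12), asset creation can start at day 12 and finishes at day 20.
Level scripting has to wait for asset creation (finishes day 20); the design doc (finishes day 12, plus 1-day gap → day 13). The latest of these is day 20, so level scripting runs day 20 to 20 + 9 = day 29.
QA pass has to wait for level scripting (finishes day 29); asset creation (finishes day 20). The latest of these is day 29, so QA pass runs day 29 to 29 + 8 = day 37.
Internal playtest cannot begin until level scripting (finishes day 29, plus 3-day gap → day 32). It runs from day 32 to 32 + 5 = day 37.
Localization has to wait for internal playtest (finishes day 37, plus 3-day gap → day 40); asset creation (finishes day 20); level scripting (finishes day 29). The latest of these is day 40, so localization runs day 40 to 40 + 11 = day 51.
Patch build cannot start until localization (finishes day 51, plus 1-day gap → day 52); QA pass (finishes day 37). The controlling bound is day 52, so patch build finishes at 52 + 11 = day 63.
All tasks are finished once the last one completes. Finish times: The design doc at 12, Asset creation at 20, Level scripting at 29, Internal playtest at 37, Localization at 51, QA pass at 37, Patch build at 63. The latest is day 63.

63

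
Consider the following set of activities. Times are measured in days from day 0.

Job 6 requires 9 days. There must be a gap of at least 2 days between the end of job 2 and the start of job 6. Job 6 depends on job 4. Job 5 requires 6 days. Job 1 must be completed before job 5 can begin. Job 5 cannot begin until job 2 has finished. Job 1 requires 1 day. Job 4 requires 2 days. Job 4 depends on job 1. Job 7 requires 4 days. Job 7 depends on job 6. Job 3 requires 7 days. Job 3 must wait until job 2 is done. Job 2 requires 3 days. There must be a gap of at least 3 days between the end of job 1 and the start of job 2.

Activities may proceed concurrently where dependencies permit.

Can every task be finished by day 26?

Yes

Job 1 can start immediately at day 0; it finishes at day 1.
Job 4 cannot begin until job 1 (finishes day 1). It runs from day 1 to 1 + 2 = day 3.
After job 1 (finishes day 1, plus 3-day gap → day 4), job 2 can start at day 4 and finishes at day 7.
For job 6: job 2 (finishes day 7, plus 2-day gap → day 9); job 4 (finishes day 3). Taking the maximum gives a start of day 9, and it finishes at 9 + 9 = day 18.
Job 7 waits on job 6 (finishes day 18), so it starts at day 18 and finishes at 18 + 4 = day 22.
Job 5 has to wait for job 1 (finishes day 1); job 2 (finishes day 7). The latest of these is day 7, so job 5 runs day 7 to 7 + 6 = day 13.
After job 2 (finishes day 7), job 3 can start at day 7 and finishes at day 14.
Every task is finished by day 22, which is no later than the deadline of 26, so the schedule is feasible.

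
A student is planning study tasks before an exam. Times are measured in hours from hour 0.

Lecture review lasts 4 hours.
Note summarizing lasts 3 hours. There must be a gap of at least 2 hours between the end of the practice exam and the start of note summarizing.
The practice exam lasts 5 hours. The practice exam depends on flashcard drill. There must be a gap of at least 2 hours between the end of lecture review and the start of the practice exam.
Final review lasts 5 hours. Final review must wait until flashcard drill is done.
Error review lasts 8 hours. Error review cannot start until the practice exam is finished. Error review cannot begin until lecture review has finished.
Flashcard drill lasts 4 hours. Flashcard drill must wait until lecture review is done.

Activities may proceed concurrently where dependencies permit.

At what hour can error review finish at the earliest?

21

Nothing blocks lecture review, so it runs from hour 0 to hour 4.
Flashcard drill waits on lecture review (finishes hour 4), so it starts at hour 4 and finishes at 4 + 4 = hour 8.
For the practice exam: flashcard drill (finishes hour 8); lecture review (finishes hour 4, plus 2-hour gap → hour 6). Taking the maximum gives a start of hour 8, and it finishes at 8 + 5 = hour 13.
For error review: the practice exam (finishes hour 13); lecture review (finishes hour 4). Taking the maximum gives a start of hour 13, and it finishes at 13 + 8 = hour 21.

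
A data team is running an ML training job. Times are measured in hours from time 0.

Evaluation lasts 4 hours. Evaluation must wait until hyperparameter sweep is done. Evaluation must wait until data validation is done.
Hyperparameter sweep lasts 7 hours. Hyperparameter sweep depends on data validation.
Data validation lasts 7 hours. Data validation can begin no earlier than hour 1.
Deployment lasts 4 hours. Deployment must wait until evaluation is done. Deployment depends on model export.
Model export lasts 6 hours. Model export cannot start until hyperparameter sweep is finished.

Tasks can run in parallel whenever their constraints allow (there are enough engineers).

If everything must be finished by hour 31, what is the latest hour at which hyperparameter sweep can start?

Deployment has no dependents, so it just needs to finish by hour 31. Starting by 31 − 4 = hour 27 achieves that.
Since deployment (must start by hour 27) depends on it, evaluation must finish by hour 27. Backing off its 4-hour duration gives a latest start of hour 23.
Since deployment (must start by hour 27) depends on it, model export must finish by hour 27. Backing off its 6-hour duration gives a latest start of hour 21.
For hyperparameter sweep: evaluation (must start by hour 23); model export (must start by hour 21). The most restrictive is hour 21; with a 7-hour duration, hyperparameter sweep must start by hour 14.

14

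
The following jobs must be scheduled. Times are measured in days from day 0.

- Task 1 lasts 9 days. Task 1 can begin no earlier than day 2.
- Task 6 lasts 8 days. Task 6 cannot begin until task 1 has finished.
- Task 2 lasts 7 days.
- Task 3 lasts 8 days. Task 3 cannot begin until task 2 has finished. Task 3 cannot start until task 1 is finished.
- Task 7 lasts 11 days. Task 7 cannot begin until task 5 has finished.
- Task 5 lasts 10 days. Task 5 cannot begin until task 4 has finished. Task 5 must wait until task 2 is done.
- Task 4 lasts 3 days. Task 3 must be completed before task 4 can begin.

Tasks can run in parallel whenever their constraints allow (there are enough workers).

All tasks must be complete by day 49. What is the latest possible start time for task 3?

17

Task 7 has no dependents, so it just needs to finish by day 49. Starting by 49 − 11 = day 38 achieves that.
Since task 7 (must start by day 38) depends on it, task 5 must finish by day 38. Backing off its 10-day duration gives a latest start of day 28.
Since task 5 (must start by day 28) depends on it, task 4 must finish by day 28. Backing off its 3-day duration gives a latest start of day 25.
Task 3 must finish before task 4 (must start by day 25). With an 8-day duration, task 3 must start by 25 − 8 = day 17.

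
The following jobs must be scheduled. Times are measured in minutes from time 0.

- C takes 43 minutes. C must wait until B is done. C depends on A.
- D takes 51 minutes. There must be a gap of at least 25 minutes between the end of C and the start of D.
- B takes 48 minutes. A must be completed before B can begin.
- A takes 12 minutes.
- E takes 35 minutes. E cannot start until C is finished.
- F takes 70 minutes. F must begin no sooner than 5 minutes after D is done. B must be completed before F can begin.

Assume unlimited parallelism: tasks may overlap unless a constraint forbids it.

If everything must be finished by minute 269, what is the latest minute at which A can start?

Nothing follows F; the deadline of minute 269 is its only limit. It must start by 269 − 70 = minute 199.
D feeds into F (must start by minute 199, minus 5-minute gap → minute 194); so D must finish by minute 194 and therefore start by minute 143.
E has no dependents, so it just needs to finish by minute 269. Starting by 269 − 35 = minute 234 achieves that.
C has several dependents: D (must start by minute 143, minus 25-minute gap → minute 118); E (must start by minute 234). The earliest of those limits is minute 118, so C must start by 118 − 43 = minute 75.
B feeds C (must start by minute 75); F (must start by minute 199). Taking the minimum, B must finish by minute 75 and start by 75 − 48 = minute 27.
For A: B (must start by minute 27); C (must start by minute 75). The most restrictive is minute 27; with a 12-minute duration, A must start by minute 15.

15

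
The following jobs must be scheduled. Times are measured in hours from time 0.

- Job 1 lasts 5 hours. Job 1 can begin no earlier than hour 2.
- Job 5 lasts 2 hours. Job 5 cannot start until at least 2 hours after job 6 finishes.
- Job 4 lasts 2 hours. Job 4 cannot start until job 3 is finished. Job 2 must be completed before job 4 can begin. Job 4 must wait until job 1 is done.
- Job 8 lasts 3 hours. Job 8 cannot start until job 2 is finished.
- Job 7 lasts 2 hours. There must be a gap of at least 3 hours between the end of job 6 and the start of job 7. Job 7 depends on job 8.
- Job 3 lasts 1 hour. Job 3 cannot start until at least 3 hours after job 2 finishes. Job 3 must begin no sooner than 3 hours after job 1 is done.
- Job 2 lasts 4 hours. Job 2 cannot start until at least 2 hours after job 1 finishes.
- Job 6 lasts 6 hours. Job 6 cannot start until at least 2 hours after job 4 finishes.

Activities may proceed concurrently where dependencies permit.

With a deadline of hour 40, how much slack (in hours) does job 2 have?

Job 1 waits on its own release at hour 2, so it starts at hour 2 and finishes at 2 + 5 = hour 7.
Job 2 waits on job 1 (finishes hour 7, plus 2-hour gap → hour 9), so it starts at hour 9 and finishes at 9 + 4 = hour 13.

Working backward from the deadline:
Nothing follows job 5; the deadline of hour 40 is its only limit. It must start by 40 − 2 = hour 38.
Job 7 must finish by hour 40; it takes 2 hours, so it must start by 40 − 2 = hour 38.
For job 6: job 5 (must start by hour 38, minus 2-hour gap → hour 36); job 7 (must start by hour 38, minus 3-hour gap → hour 35). The most restrictive is hour 35; with a 6-hour duration, job 6 must start by hour 29.
Job 4 has to be done before job 6 (must start by hour 29, minus 2-hour gap → hour 27). That means finishing by hour 27, i.e. starting by 27 − 2 = hour 25.
Since job 4 (must start by hour 25) depends on it, job 3 must finish by hour 25. Backing off its 1-hour duration gives a latest start of hour 24.
Job 8 has to be done before job 7 (must start by hour 38). That means finishing by hour 38, i.e. starting by 38 − 3 = hour 35.
Job 2 must finish in time for job 3 (must start by hour 24, minus 3-hour gap → hour 21); job 4 (must start by hour 25); job 8 (must start by hour 35). The tightest is hour 21, so job 2 must start by 21 − 4 = hour 17.
So job 2 can start as early as hour 9 and as late as hour 17, giving 17 − 9 = 8 hours of slack.

8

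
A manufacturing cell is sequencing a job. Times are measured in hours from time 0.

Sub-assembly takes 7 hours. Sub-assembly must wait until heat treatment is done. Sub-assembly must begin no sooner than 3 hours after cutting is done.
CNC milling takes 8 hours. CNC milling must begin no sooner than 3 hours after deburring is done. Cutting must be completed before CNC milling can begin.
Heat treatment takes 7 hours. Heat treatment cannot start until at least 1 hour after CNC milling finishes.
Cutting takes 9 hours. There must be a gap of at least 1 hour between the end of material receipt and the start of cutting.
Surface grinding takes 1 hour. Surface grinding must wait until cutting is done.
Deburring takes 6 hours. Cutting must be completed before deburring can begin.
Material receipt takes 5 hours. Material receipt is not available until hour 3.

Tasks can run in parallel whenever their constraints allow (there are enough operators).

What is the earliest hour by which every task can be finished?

After its own release at hour 3, material receipt can start at hour 3 and finishes at hour 8.
After material receipt (finishes hour 8, plus 1-hour gap → hour 9), cutting can start at hour 9 and finishes at hour 18.
Surface grinding waits on cutting (finishes hour 18), so it starts at hour 18 and finishes at 18 + 1 = hour 19.
After cutting (finishes hour 18), deburring can start at hour 18 and finishes at hour 24.
CNC milling cannot start until deburring (finishes hour 24, plus 3-hour gap → hour 27); cutting (finishes hour 18). The controlling bound is hour 27, so CNC milling finishes at 27 + 8 = hour 35.
Heat treatment cannot begin until CNC milling (finishes hour 35, plus 1-hour gap → hour 36). It runs from hour 36 to 36 + 7 = hour 43.
Sub-assembly cannot start until heat treatment (finishes hour 43); cutting (finishes hour 18, plus 3-hour gap → hour 21). The controlling bound is hour 43, so sub-assembly finishes at 43 + 7 = hour 50.
All tasks are finished once the last one completes. Finish times: Material receipt at 8, Cutting at 18, Deburring at 24, CNC milling at 35, Heat treatment at 43, Surface grinding at 19, Sub-assembly at 50. The latest is hour 50.

50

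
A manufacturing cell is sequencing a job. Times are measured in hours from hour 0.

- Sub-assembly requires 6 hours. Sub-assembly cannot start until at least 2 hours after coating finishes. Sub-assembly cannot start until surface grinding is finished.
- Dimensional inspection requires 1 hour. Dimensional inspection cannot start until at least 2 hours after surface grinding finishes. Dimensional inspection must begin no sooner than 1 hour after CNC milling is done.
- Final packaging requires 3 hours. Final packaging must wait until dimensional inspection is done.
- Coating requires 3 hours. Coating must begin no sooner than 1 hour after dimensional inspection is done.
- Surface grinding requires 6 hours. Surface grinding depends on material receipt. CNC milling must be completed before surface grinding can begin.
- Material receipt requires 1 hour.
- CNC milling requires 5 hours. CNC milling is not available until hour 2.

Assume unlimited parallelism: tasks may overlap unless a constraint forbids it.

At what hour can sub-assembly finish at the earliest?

28

CNC milling waits on its own release at hour 2, so it starts at hour 2 and finishes at 2 + 5 = hour 7.
Material receipt has no prerequisites, so it starts at hour 0 and finishes at hour 1.
Surface grinding needs all of material receipt (finishes hour 1); CNC milling (finishes hour 7). That puts its earliest start at hour 7; it finishes at 7 + 6 = hour 13.
Dimensional inspection needs all of surface grinding (finishes hour 13, plus 2-hour gap → hour 15); CNC milling (finishes hour 7, plus 1-hour gap → hour 8). That puts its earliest start at hour 15; it finishes at 15 + 1 = hour 16.
Coating cannot begin until dimensional inspection (finishes hour 16, plus 1-hour gap → hour 17). It runs from hour 17 to 17 + 3 = hour 20.
For sub-assembly: coating (finishes hour 20, plus 2-hour gap → hour 22); surface grinding (finishes hour 13). Taking the maximum gives a start of hour 22, and it finishes at 22 + 6 = hour 28.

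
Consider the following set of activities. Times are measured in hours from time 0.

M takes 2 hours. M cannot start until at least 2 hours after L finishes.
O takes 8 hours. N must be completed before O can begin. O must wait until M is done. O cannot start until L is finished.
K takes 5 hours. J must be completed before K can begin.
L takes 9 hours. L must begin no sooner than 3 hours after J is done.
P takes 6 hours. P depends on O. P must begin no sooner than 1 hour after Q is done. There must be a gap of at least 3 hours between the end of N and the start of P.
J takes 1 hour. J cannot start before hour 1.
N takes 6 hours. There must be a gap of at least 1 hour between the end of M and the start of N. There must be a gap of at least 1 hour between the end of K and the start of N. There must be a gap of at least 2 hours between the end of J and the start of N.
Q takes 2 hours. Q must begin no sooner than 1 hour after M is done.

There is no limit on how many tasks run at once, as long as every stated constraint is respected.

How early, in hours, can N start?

J waits on its own release at hour 1, so it starts at hour 1 and finishes at 1 + 1 = hour 2.
L waits on J (finishes hour 2, plus 3-hour gap → hour 5), so it starts at hour 5 and finishes at 5 + 9 = hour 14.
After L (finishes hour 14, plus 2-hour gap → hour 16), M can start at hour 16 and finishes at hour 18.
K waits on J (finishes hour 2), so it starts at hour 2 and finishes at 2 + 5 = hour 7.
N waits on M (finishes hour 18, plus 1-hour gap → hour 19); K (finishes hour 7, plus 1-hour gap → hour 8); J (finishes hour 2, plus 2-hour gap → hour 4). The latest of these is hour 19, which is the earliest N can start.

19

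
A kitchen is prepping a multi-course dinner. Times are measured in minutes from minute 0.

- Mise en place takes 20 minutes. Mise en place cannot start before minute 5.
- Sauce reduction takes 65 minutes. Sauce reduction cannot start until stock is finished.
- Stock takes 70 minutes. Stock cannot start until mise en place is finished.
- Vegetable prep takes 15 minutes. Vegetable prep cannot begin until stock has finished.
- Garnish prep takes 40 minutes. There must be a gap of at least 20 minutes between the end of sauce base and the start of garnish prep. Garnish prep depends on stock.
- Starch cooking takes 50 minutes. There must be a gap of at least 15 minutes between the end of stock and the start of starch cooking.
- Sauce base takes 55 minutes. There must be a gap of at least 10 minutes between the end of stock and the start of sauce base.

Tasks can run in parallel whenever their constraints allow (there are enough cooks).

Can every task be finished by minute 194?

Mise en place cannot begin until its own release at minute 5. It runs from minute 5 to 5 + 20 = minute 25.
After mise en place (finishes minute 25), stock can start at minute 25 and finishes at minute 95.
Starch cooking cannot begin until stock (finishes minute 95, plus 15-minute gap → minute 110). It runs from minute 110 to 110 + 50 = minute 160.
Sauce reduction waits on stock (finishes minute 95), so it starts at minute 95 and finishes at 95 + 65 = minute 160.
Vegetable prep cannot begin until stock (finishes minute 95). It runs from minute 95 to 95 + 15 = minute 110.
After stock (finishes minute 95, plus 10-minute gap → minute 105), sauce base can start at minute 105 and finishes at minute 160.
For garnish prep: sauce base (finishes minute 160, plus 20-minute gap → minute 180); stock (finishes minute 95). Taking the maximum gives a start of minute 180, and it finishes at 180 + 40 = minute 220.
The earliest everything can be done is minute 220, which is after the deadline of 194, so it is not possible.

No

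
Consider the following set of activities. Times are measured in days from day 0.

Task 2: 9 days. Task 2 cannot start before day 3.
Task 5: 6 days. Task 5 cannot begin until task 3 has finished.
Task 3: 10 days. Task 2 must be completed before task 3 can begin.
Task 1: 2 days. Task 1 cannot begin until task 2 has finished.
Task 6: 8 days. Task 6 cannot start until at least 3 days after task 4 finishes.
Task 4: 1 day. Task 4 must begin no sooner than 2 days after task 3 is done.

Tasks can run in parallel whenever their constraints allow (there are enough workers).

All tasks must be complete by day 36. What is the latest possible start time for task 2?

3

Task 1 must finish by day 36; it takes 2 days, so it must start by 36 − 2 = day 34.
Nothing follows task 6; the deadline of day 36 is its only limit. It must start by 36 − 8 = day 28.
Since task 6 (must start by day 28, minus 3-day gap → day 25) depends on it, task 4 must finish by day 25. Backing off its 1-day duration gives a latest start of day 24.
To finish by day 36, task 5 (duration 6) must start no later than day 30.
Task 3 must finish in time for task 4 (must start by day 24, minus 2-day gap → day 22); task 5 (must start by day 30). The tightest is day 22, so task 3 must start by 22 − 10 = day 12.
For task 2: task 1 (must start by day 34); task 3 (must start by day 12). The most restrictive is day 12; with a 9-day duration, task 2 must start by day 3.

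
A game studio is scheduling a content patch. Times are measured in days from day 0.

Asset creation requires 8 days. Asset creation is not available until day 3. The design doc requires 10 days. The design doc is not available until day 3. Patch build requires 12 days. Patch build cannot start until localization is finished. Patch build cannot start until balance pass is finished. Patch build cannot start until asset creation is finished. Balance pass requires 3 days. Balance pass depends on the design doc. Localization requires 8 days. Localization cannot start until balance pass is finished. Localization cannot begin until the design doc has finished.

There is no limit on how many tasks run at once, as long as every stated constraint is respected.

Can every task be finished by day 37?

Yes

Asset creation cannot begin until its own release at day 3. It runs from day 3 to 3 + 8 = day 11.
The design doc waits on its own release at day 3, so it starts at day 3 and finishes at 3 + 10 = day 13.
Balance pass cannot begin until the design doc (finishes day 13). It runs from day 13 to 13 + 3 = day 16.
Localization cannot start until balance pass (finishes day 16); the design doc (finishes day 13). The controlling bound is day 16, so localization finishes at 16 + 8 = day 24.
Patch build needs all of localization (finishes day 24); balance pass (finishes day 16); asset creation (finishes day 11). That puts its earliest start at day 24; it finishes at 24 + 12 = day 36.
Every task is finished by day 36, which is no later than the deadline of 37, so the schedule is feasible.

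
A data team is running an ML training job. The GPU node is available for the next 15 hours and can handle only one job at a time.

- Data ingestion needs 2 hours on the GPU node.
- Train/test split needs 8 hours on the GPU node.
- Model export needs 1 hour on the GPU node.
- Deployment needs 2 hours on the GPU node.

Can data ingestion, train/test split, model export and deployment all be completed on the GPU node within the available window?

Yes

Running back to back, the jobs need 2 + 8 + 1 + 2 = 13 hours on the GPU node.
Since 13 ≤ 15, they fit within the window.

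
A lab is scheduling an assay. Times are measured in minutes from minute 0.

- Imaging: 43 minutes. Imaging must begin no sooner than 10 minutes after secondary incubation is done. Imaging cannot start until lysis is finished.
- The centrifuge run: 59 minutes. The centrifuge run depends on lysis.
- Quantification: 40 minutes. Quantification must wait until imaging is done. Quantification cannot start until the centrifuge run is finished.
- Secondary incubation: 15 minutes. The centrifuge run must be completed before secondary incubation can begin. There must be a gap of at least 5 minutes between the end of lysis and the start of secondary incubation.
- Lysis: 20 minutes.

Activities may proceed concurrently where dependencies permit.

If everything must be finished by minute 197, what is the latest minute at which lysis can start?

Nothing follows quantification; the deadline of minute 197 is its only limit. It must start by 197 − 40 = minute 157.
Imaging has to be done before quantification (must start by minute 157). That means finishing by minute 157, i.e. starting by 157 − 43 = minute 114.
Secondary incubation feeds into imaging (must start by minute 114, minus 10-minute gap → minute 104); so secondary incubation must finish by minute 104 and therefore start by minute 89.
For the centrifuge run: secondary incubation (must start by minute 89); quantification (must start by minute 157). The most restrictive is minute 89; with a 59-minute duration, the centrifuge run must start by minute 30.
Lysis has several dependents: the centrifuge run (must start by minute 30); secondary incubation (must start by minute 89, minus 5-minute gap → minute 84); imaging (must start by minute 114). The earliest of those limits is minute 30, so lysis must start by 30 − 20 = minute 10.

10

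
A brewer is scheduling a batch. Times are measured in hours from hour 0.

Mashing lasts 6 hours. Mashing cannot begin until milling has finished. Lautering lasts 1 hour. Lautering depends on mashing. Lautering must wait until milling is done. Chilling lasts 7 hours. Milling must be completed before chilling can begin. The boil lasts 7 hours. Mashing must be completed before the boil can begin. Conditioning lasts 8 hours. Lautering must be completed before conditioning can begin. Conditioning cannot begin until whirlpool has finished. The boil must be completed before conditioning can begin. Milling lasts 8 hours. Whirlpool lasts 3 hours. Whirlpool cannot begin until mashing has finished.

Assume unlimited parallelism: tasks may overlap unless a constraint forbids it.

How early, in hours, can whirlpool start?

14

Milling can start immediately at hour 0; it finishes at hour 8.
After milling (finishes hour 8), mashing can start at hour 8 and finishes at hour 14.
Whirlpool waits on mashing (finishes hour 14), so the earliest it can start is hour 14.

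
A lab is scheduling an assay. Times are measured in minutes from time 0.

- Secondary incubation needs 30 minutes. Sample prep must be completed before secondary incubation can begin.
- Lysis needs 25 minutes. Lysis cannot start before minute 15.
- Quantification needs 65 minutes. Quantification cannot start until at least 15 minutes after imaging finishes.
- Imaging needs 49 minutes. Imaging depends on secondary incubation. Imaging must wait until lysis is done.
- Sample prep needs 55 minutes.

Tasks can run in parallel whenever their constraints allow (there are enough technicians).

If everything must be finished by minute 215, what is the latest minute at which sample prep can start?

Nothing follows quantification; the deadline of minute 215 is its only limit. It must start by 215 − 65 = minute 150.
Imaging must finish before quantification (must start by minute 150, minus 15-minute gap → minute 135). With a 49-minute duration, imaging must start by 135 − 49 = minute 86.
Secondary incubation must finish before imaging (must start by minute 86). With a 30-minute duration, secondary incubation must start by 86 − 30 = minute 56.
Sample prep has to be done before secondary incubation (must start by minute 56). That means finishing by minute 56, i.e. starting by 56 − 55 = minute 1.

1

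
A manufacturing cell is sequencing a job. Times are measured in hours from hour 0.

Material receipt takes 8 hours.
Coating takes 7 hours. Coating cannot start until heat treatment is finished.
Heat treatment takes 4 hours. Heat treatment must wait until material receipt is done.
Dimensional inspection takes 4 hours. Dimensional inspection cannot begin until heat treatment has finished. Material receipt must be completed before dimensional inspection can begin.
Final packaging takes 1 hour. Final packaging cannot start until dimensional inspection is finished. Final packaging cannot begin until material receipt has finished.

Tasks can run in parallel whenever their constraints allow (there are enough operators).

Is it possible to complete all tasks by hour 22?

Yes

Nothing blocks material receipt, so it runs from hour 0 to hour 8.
Heat treatment waits on material receipt (finishes hour 8), so it starts at hour 8 and finishes at 8 + 4 = hour 12.
Coating waits on heat treatment (finishes hour 12), so it starts at hour 12 and finishes at 12 + 7 = hour 19.
Dimensional inspection cannot start until heat treatment (finishes hour 12); material receipt (finishes hour 8). The controlling bound is hour 12, so dimensional inspection finishes at 12 + 4 = hour 16.
For final packaging: dimensional inspection (finishes hour 16); material receipt (finishes hour 8). Taking the maximum gives a start of hour 16, and it finishes at 16 + 1 = hour 17.
Every task is finished by hour 19, which is no later than the deadline of 22, so the schedule is feasible.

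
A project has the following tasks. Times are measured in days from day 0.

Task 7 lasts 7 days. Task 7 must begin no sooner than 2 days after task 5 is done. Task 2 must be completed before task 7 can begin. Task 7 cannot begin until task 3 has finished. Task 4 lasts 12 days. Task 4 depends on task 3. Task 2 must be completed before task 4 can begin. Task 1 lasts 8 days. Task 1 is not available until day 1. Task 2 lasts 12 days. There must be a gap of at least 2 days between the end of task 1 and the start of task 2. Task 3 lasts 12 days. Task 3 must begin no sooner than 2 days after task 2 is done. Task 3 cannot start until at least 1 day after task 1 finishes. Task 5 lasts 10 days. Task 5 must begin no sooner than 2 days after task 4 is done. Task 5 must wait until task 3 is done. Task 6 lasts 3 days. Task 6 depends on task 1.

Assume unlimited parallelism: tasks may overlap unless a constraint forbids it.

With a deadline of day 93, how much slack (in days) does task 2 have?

Task 1 cannot begin until its own release at day 1. It runs from day 1 to 1 + 8 = day 9.
Task 2 waits on task 1 (finishes day 9, plus 2-day gap → day 11), so it starts at day 11 and finishes at 11 + 12 = day 23.

Working backward from the deadline:
Task 7 has no dependents, so it just needs to finish by day 93. Starting by 93 − 7 = day 86 achieves that.
Task 5 must finish before task 7 (must start by day 86, minus 2-day gap → day 84). With a 10-day duration, task 5 must start by 84 − 10 = day 74.
Task 4 has to be done before task 5 (must start by day 74, minus 2-day gap → day 72). That means finishing by day 72, i.e. starting by 72 − 12 = day 60.
Task 3 has several dependents: task 4 (must start by day 60); task 5 (must start by day 74); task 7 (must start by day 86). The earliest of those limits is day 60, so task 3 must start by 60 − 12 = day 48.
For task 2: task 3 (must start by day 48, minus 2-day gap → day 46); task 4 (must start by day 60); task 7 (must start by day 86). The most restrictive is day 46; with a 12-day duration, task 2 must start by day 34.
So task 2 can start as early as day 11 and as late as day 34, giving 34 − 11 = 23 days of slack.

23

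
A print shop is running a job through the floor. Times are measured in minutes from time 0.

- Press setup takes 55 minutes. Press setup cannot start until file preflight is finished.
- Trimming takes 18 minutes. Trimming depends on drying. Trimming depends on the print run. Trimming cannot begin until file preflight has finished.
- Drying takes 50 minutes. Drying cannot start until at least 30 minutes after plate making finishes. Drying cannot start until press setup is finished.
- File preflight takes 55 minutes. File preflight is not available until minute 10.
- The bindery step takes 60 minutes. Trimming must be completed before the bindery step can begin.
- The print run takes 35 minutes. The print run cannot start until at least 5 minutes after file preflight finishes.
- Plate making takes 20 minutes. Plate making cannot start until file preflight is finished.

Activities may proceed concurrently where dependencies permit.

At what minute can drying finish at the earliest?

170

After its own release at minute 10, file preflight can start at minute 10 and finishes at minute 65.
Press setup waits on file preflight (finishes minute 65), so it starts at minute 65 and finishes at 65 + 55 = minute 120.
After file preflight (finishes minute 65), plate making can start at minute 65 and finishes at minute 85.
Drying has to wait for plate making (finishes minute 85, plus 30-minute gap → minute 115); press setup (finishes minute 120). The latest of these is minute 120, so drying runs minute 120 to 120 + 50 = minute 170.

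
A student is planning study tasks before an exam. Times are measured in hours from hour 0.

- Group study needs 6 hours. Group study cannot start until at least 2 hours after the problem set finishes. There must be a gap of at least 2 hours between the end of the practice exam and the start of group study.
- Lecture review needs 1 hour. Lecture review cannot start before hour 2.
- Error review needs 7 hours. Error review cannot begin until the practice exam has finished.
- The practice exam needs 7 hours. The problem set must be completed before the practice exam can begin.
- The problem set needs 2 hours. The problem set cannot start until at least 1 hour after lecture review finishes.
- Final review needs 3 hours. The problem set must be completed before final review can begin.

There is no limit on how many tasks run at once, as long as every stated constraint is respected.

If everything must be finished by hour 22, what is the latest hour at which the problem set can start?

5

Error review must finish by hour 22; it takes 7 hours, so it must start by 22 − 7 = hour 15.
Nothing follows group study; the deadline of hour 22 is its only limit. It must start by 22 − 6 = hour 16.
For the practice exam: error review (must start by hour 15); group study (must start by hour 16, minus 2-hour gap → hour 14). The most restrictive is hour 14; with a 7-hour duration, the practice exam must start by hour 7.
Final review must finish by hour 22; it takes 3 hours, so it must start by 22 − 3 = hour 19.
The problem set feeds the practice exam (must start by hour 7); group study (must start by hour 16, minus 2-hour gap → hour 14); final review (must start by hour 19). Taking the minimum, the problem set must finish by hour 7 and start by 7 − 2 = hour 5.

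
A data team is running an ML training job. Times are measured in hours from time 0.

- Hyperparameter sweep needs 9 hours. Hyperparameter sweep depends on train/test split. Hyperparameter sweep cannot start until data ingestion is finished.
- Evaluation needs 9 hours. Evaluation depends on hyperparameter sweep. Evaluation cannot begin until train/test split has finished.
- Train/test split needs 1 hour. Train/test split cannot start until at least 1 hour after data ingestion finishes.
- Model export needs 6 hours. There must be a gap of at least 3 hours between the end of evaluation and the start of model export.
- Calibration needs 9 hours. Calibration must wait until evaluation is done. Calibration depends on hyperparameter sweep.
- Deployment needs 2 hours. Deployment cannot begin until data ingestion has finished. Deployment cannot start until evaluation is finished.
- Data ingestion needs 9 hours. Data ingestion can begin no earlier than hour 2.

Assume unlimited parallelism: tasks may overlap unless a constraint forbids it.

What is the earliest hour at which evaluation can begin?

22

Data ingestion cannot begin until its own release at hour 2. It runs from hour 2 to 2 + 9 = hour 11.
Train/test split cannot begin until data ingestion (finishes hour 11, plus 1-hour gap → hour 12). It runs from hour 12 to 12 + 1 = hour 13.
For hyperparameter sweep: train/test split (finishes hour 13); data ingestion (finishes hour 11). Taking the maximum gives a start of hour 13, and it finishes at 13 + 9 = hour 22.
Evaluation waits on hyperparameter sweep (finishes hour 22); train/test split (finishes hour 13). The latest of these is hour 22, which is the earliest evaluation can start.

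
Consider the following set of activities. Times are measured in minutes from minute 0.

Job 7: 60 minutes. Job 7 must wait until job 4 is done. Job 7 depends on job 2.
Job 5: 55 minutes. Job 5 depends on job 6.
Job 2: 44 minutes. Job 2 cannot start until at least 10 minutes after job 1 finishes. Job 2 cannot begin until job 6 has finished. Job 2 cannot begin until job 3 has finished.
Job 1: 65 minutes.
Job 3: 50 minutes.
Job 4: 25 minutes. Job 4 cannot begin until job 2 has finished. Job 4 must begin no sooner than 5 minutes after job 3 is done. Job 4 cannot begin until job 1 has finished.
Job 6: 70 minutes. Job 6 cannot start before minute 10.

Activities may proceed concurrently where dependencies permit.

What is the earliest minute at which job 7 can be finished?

209

Job 6 cannot begin until its own release at minute 10. It runs from minute 10 to 10 + 70 = minute 80.
Job 3 has no prerequisites, so it starts at minute 0 and finishes at minute 50.
Nothing blocks job 1, so it runs from minute 0 to minute 65.
Job 2 cannot start until job 1 (finishes minute 65, plus 10-minute gap → minute 75); job 6 (finishes minute 80); job 3 (finishes minute 50). The controlling bound is minute 80, so job 2 finishes at 80 + 44 = minute 124.
For job 4: job 2 (finishes minute 124); job 3 (finishes minute 50, plus 5-minute gap → minute 55); job 1 (finishes minute 65). Taking the maximum gives a start of minute 124, and it finishes at 124 + 25 = minute 149.
Job 7 needs all of job 4 (finishes minute 149); job 2 (finishes minute 124). That puts its earliest start at minute 149; it finishes at 149 + 60 = minute 209.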